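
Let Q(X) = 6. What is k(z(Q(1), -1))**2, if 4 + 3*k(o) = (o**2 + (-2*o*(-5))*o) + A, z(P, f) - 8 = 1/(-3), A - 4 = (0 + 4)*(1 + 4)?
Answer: 35988001/729 ≈ 49366.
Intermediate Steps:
A = 24 (A = 4 + (0 + 4)*(1 + 4) = 4 + 4*5 = 4 + 20 = 24)
z(P, f) = 23/3 (z(P, f) = 8 + 1/(-3) = 8 - 1/3 = 23/3)
k(o) = 20/3 + 11*o**2/3 (k(o) = -4/3 + ((o**2 + (-2*o*(-5))*o) + 24)/3 = -4/3 + ((o**2 + (10*o)*o) + 24)/3 = -4/3 + ((o**2 + 10*o**2) + 24)/3 = -4/3 + (11*o**2 + 24)/3 = -4/3 + (24 + 11*o**2)/3 = -4/3 + (8 + 11*o**2/3) = 20/3 + 11*o**2/3)
k(z(Q(1), -1))**2 = (20/3 + 11*(23/3)**2/3)**2 = (20/3 + (11/3)*(529/9))**2 = (20/3 + 5819/27)**2 = (5999/27)**2 = 35988001/729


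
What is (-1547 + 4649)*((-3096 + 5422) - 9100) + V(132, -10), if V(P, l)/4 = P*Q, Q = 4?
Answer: -21010836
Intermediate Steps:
V(P, l) = 16*P (V(P, l) = 4*(P*4) = 4*(4*P) = 16*P)
(-1547 + 4649)*((-3096 + 5422) - 9100) + V(132, -10) = (-1547 + 4649)*((-3096 + 5422) - 9100) + 16*132 = 3102*(2326 - 9100) + 2112 = 3102*(-6774) + 2112 = -21012948 + 2112 = -21010836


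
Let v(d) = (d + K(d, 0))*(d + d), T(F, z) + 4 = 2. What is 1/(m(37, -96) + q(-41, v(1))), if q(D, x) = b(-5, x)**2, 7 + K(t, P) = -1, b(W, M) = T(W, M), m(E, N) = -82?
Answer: -1/78 ≈ -0.012821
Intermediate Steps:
T(F, z) = -2 (T(F, z) = -4 + 2 = -2)
b(W, M) = -2
K(t, P) = -8 (K(t, P) = -7 - 1 = -8)
v(d) = 2*d*(-8 + d) (v(d) = (d - 8)*(d + d) = (-8 + d)*(2*d) = 2*d*(-8 + d))
q(D, x) = 4 (q(D, x) = (-2)**2 = 4)
1/(m(37, -96) + q(-41, v(1))) = 1/(-82 + 4) = 1/(-78) = -1/78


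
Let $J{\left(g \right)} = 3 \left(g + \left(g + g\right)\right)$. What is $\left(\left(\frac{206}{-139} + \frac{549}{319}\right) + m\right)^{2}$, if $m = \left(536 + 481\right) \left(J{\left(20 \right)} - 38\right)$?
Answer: $\frac{41004450721993876441}{1966124281} \approx 2.0855 \cdot 10^{10}$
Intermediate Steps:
$J{\left(g \right)} = 9 g$ ($J{\left(g \right)} = 3 \left(g + 2 g\right) = 3 \cdot 3 g = 9 g$)
$m = 144414$ ($m = \left(536 + 481\right) \left(9 \cdot 20 - 38\right) = 1017 \left(180 - 38\right) = 1017 \cdot 142 = 144414$)
$\left(\left(\frac{206}{-139} + \frac{549}{319}\right) + m\right)^{2} = \left(\left(\frac{206}{-139} + \frac{549}{319}\right) + 144414\right)^{2} = \left(\left(206 \left(- \frac{1}{139}\right) + 549 \cdot \frac{1}{319}\right) + 144414\right)^{2} = \left(\left(- \frac{206}{139} + \frac{549}{319}\right) + 144414\right)^{2} = \left(\frac{10597}{44341} + 144414\right)^{2} = \left(\frac{6403471771}{44341}\right)^{2} = \frac{41004450721993876441}{1966124281}$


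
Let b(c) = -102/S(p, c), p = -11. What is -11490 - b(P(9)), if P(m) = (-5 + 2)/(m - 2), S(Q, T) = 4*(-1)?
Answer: -23031/2 ≈ -11516.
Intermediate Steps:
S(Q, T) = -4
P(m) = -3/(-2 + m)
b(c) = 51/2 (b(c) = -102/(-4) = -102*(-1/4) = 51/2)
-11490 - b(P(9)) = -11490 - 1*51/2 = -11490 - 51/2 = -23031/2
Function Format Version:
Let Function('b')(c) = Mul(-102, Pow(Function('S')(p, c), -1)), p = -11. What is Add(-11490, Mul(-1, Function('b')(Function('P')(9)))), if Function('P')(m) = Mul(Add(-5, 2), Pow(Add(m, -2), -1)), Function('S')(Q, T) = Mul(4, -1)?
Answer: Rational(-23031, 2) ≈ -11516.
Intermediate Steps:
Function('S')(Q, T) = -4
Function('P')(m) = Mul(-3, Pow(Add(-2, m), -1))
Function('b')(c) = Rational(51, 2) (Function('b')(c) = Mul(-102, Pow(-4, -1)) = Mul(-102, Rational(-1, 4)) = Rational(51, 2))
Add(-11490, Mul(-1, Function('b')(Function('P')(9)))) = Add(-11490, Mul(-1, Rational(51, 2))) = Add(-11490, Rational(-51, 2)) = Rational(-23031, 2)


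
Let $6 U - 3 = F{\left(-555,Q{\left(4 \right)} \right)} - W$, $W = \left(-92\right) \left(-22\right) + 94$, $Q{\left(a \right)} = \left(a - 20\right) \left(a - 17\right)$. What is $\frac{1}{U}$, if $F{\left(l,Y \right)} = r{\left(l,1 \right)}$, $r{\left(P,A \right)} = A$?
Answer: $- \frac{3}{1057} \approx -0.0028382$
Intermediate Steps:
$Q{\left(a \right)} = \left(-20 + a\right) \left(-17 + a\right)$
$F{\left(l,Y \right)} = 1$
$W = 2118$ ($W = 2024 + 94 = 2118$)
$U = - \frac{1057}{3}$ ($U = \frac{1}{2} + \frac{1 - 2118}{6} = \frac{1}{2} + \frac{1}{6} \left(-2117\right) = \frac{1}{2} - \frac{2117}{6} = - \frac{1057}{3} \approx -352.33$)
$\frac{1}{U} = \frac{1}{- \frac{1057}{3}} = - \frac{3}{1057}$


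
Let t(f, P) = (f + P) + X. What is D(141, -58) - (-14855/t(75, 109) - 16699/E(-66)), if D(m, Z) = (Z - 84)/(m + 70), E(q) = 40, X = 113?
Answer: 1170165473/2506680 ≈ 466.82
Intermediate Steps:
t(f, P) = 113 + P + f (t(f, P) = (f + P) + 113 = (P + f) + 113 = 113 + P + f)
D(m, Z) = (-84 + Z)/(70 + m)
D(141, -58) - (-14855/t(75, 109) - 16699/E(-66)) = (-84 - 58)/(70 + 141) - (-14855/(113 + 109 + 75) - 16699/40) = -142/211 - (-14855/297 - 16699*1/40) = (1/211)*(-142) - (-14855*1/297 - 16699/40) = -142/211 - (-14855/297 - 16699/40) = -142/211 - 1*(-5553803/11880) = -142/211 + 5553803/11880 = 1170165473/2506680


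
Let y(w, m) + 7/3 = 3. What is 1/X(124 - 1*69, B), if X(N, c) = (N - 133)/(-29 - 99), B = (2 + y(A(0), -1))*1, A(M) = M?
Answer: 64/39 ≈ 1.6410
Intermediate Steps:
y(w, m) = ⅔ (y(w, m) = -7/3 + 3 = ⅔)
B = 8/3 (B = (2 + ⅔)*1 = (8/3)*1 = 8/3 ≈ 2.6667)
X(N, c) = 133/128 - N/128 (X(N, c) = (-133 + N)/(-128) = (-133 + N)*(-1/128) = 133/128 - N/128)
1/X(124 - 1*69, B) = 1/(133/128 - (124 - 1*69)/128) = 1/(133/128 - (124 - 69)/128) = 1/(133/128 - 1/128*55) = 1/(133/128 - 55/128) = 1/(39/64) = 64/39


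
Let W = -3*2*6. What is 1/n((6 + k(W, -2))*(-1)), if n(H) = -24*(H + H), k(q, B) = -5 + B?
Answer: -1/48 ≈ -0.020833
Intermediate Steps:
W = -36 (W = -6*6 = -36)
n(H) = -48*H
1/n((6 + k(W, -2))*(-1)) = 1/(-48*(6 + (-5 - 2))*(-1)) = 1/(-48*(6 - 7)*(-1)) = 1/(-(-48)*(-1)) = 1/(-48*1) = 1/(-48) = -1/48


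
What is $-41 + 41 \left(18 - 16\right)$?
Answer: $41$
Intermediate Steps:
$-41 + 41 \left(18 - 16\right) = -41 + 41 \cdot 2 = -41 + 82 = 41$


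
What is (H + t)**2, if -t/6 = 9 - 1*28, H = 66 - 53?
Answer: 16129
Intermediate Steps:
H = 13
t = 114 (t = -6*(9 - 1*28) = -6*(9 - 28) = -6*(-19) = 114)
(H + t)**2 = (13 + 114)**2 = 127**2 = 16129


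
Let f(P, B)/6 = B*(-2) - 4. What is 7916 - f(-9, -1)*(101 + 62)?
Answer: 9872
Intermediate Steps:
f(P, B) = -24 - 12*B (f(P, B) = 6*(B*(-2) - 4) = 6*(-2*B - 4) = 6*(-4 - 2*B) = -24 - 12*B)
7916 - f(-9, -1)*(101 + 62) = 7916 - (-24 - 12*(-1))*(101 + 62) = 7916 - (-24 + 12)*163 = 7916 - (-12)*163 = 7916 - 1*(-1956) = 7916 + 1956 = 9872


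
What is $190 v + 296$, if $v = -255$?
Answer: $-48154$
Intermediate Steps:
$190 v + 296 = 190 \left(-255\right) + 296 = -48450 + 296 = -48154$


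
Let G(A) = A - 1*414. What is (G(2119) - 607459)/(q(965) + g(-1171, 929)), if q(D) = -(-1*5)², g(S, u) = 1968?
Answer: -605754/1943 ≈ -311.76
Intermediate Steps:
G(A) = -414 + A (G(A) = A - 414 = -414 + A)
q(D) = -25 (q(D) = -1*(-5)² = -1*25 = -25)
(G(2119) - 607459)/(q(965) + g(-1171, 929)) = ((-414 + 2119) - 607459)/(-25 + 1968) = (1705 - 607459)/1943 = -605754*1/1943 = -605754/1943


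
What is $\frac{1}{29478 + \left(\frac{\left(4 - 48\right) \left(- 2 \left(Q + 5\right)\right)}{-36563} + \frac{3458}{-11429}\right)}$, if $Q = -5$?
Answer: $\frac{11429}{336900604} \approx 3.3924 \cdot 10^{-5}$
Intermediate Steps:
$\frac{1}{29478 + \left(\frac{\left(4 - 48\right) \left(- 2 \left(Q + 5\right)\right)}{-36563} + \frac{3458}{-11429}\right)} = \frac{1}{29478 + \left(\frac{\left(4 - 48\right) \left(- 2 \left(-5 + 5\right)\right)}{-36563} + \frac{3458}{-11429}\right)} = \frac{1}{29478 + \left(- 44 \left(\left(-2\right) 0\right) \left(- \frac{1}{36563}\right) + 3458 \left(- \frac{1}{11429}\right)\right)} = \frac{1}{29478 - \left(\frac{3458}{11429} - \left(-44\right) 0 \left(- \frac{1}{36563}\right)\right)} = \frac{1}{29478 + \left(0 \left(- \frac{1}{36563}\right) - \frac{3458}{11429}\right)} = \frac{1}{29478 + \left(0 - \frac{3458}{11429}\right)} = \frac{1}{29478 - \frac{3458}{11429}} = \frac{1}{\frac{336900604}{11429}} = \frac{11429}{336900604}$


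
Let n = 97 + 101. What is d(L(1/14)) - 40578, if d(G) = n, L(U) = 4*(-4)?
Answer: -40380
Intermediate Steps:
n = 198
L(U) = -16
d(G) = 198
d(L(1/14)) - 40578 = 198 - 40578 = -40380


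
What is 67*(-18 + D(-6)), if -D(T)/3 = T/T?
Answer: -1407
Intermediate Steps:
D(T) = -3 (D(T) = -3*T/T = -3*1 = -3)
67*(-18 + D(-6)) = 67*(-18 - 3) = 67*(-21) = -1407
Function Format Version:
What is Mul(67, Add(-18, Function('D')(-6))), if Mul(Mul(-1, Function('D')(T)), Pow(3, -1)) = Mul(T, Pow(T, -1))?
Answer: -1407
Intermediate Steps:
Function('D')(T) = -3 (Function('D')(T) = Mul(-3, Mul(T, Pow(T, -1))) = Mul(-3, 1) = -3)
Mul(67, Add(-18, Function('D')(-6))) = Mul(67, Add(-18, -3)) = Mul(67, -21) = -1407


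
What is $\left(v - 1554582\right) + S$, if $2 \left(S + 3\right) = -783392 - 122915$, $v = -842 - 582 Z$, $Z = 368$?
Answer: $- \frac{4445513}{2} \approx -2.2228 \cdot 10^{6}$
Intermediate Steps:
$v = -215018$ ($v = -842 - 214176 = -215018$)
$S = - \frac{906313}{2}$ ($S = -3 + \frac{-783392 - 122915}{2} = -3 + \frac{1}{2} \left(-906307\right) = -3 - \frac{906307}{2} = - \frac{906313}{2} \approx -4.5316 \cdot 10^{5}$)
$\left(v - 1554582\right) + S = \left(-215018 - 1554582\right) - \frac{906313}{2} = -1769600 - \frac{906313}{2} = - \frac{4445513}{2}$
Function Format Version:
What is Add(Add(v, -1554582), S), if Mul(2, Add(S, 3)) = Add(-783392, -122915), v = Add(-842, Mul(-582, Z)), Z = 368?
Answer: Rational(-4445513, 2) ≈ -2.2228e+6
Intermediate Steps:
v = -215018 (v = Add(-842, Mul(-582, 368)) = Add(-842, -214176) = -215018)
S = Rational(-906313, 2) (S = Add(-3, Mul(Rational(1, 2), Add(-783392, -122915))) = Add(-3, Mul(Rational(1, 2), -906307)) = Add(-3, Rational(-906307, 2)) = Rational(-906313, 2) ≈ -4.5316e+5)
Add(Add(v, -1554582), S) = Add(Add(-215018, -1554582), Rational(-906313, 2)) = Add(-1769600, Rational(-906313, 2)) = Rational(-4445513, 2)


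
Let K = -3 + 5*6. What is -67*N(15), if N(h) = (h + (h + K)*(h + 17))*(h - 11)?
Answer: -364212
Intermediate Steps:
K = 27 (K = -3 + 30 = 27)
N(h) = (-11 + h)*(h + (17 + h)*(27 + h)) (N(h) = (h + (h + 27)*(h + 17))*(h - 11) = (h + (27 + h)*(17 + h))*(-11 + h) = (h + (17 + h)*(27 + h))*(-11 + h) = (-11 + h)*(h + (17 + h)*(27 + h)))
-67*N(15) = -67*(-5049 + 15**3 - 36*15 + 34*15**2) = -67*(-5049 + 3375 - 540 + 34*225) = -67*(-5049 + 3375 - 540 + 7650) = -67*5436 = -364212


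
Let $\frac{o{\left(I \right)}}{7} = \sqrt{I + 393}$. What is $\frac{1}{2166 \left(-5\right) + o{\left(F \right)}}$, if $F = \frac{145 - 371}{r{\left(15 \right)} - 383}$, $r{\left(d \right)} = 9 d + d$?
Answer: $- \frac{504678}{5464763149} - \frac{7 \sqrt{21388235}}{27323815745} \approx -9.3536 \cdot 10^{-5}$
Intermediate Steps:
$r{\left(d \right)} = 10 d$
$F = \frac{226}{233}$ ($F = \frac{145 - 371}{10 \cdot 15 - 383} = - \frac{226}{150 - 383} = - \frac{226}{-233} = \left(-226\right) \left(- \frac{1}{233}\right) = \frac{226}{233} \approx 0.96996$)
$o{\left(I \right)} = 7 \sqrt{393 + I}$ ($o{\left(I \right)} = 7 \sqrt{I + 393} = 7 \sqrt{393 + I}$)
$\frac{1}{2166 \left(-5\right) + o{\left(F \right)}} = \frac{1}{2166 \left(-5\right) + 7 \sqrt{393 + \frac{226}{233}}} = \frac{1}{-10830 + 7 \sqrt{\frac{91795}{233}}} = \frac{1}{-10830 + 7 \frac{\sqrt{21388235}}{233}} = \frac{1}{-10830 + \frac{7 \sqrt{21388235}}{233}}$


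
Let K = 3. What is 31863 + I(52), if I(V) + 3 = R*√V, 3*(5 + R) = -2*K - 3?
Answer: 31860 - 16*√13 ≈ 31802.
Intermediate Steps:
R = -8 (R = -5 + (-2*3 - 3)/3 = -5 + (-6 - 3)/3 = -5 + (⅓)*(-9) = -5 - 3 = -8)
I(V) = -3 - 8*√V
31863 + I(52) = 31863 + (-3 - 16*√13) = 31860 - 16*√13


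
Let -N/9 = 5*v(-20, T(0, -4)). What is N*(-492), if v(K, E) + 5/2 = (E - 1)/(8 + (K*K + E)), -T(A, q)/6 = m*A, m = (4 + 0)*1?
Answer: -1883745/34 ≈ -55404.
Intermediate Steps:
m = 4 (m = 4*1 = 4)
T(A, q) = -24*A
v(K, E) = -5/2 + (-1 + E)/(8 + E + K**2) (v(K, E) = -5/2 + (E - 1)/(8 + (K*K + E)) = -5/2 + (-1 + E)/(8 + (K**2 + E)) = -5/2 + (-1 + E)/(8 + (E + K**2)) = -5/2 + (-1 + E)/(8 + E + K**2))
N = 15315/136 (N = -45*(-42 - 5*(-20)**2 - (-72)*0)/(2*(8 - 24*0 + (-20)**2)) = -45*(-42 - 5*400 - 3*0)/(2*(8 + 0 + 400)) = -45*(1/2)*(-42 - 2000 + 0)/408 = -45*(1/2)*(1/408)*(-2042) = -45*(-1021)/408 = -9*(-5105/408) = 15315/136 ≈ 112.61)
N*(-492) = (15315/136)*(-492) = -1883745/34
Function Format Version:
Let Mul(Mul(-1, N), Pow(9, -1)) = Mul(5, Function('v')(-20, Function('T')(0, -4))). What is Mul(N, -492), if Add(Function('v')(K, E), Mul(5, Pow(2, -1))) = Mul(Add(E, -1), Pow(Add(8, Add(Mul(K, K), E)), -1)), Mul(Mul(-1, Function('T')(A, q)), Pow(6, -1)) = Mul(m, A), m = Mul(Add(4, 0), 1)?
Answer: Rational(-1883745, 34) ≈ -55404.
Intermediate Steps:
m = 4 (m = Mul(4, 1) = 4)
Function('T')(A, q) = Mul(-24, A) (Function('T')(A, q) = Mul(-6, Mul(4, A)) = Mul(-24, A))
Function('v')(K, E) = Add(Rational(-5, 2), Mul(Pow(Add(8, E, Pow(K, 2)), -1), Add(-1, E))) (Function('v')(K, E) = Add(Rational(-5, 2), Mul(Add(E, -1), Pow(Add(8, Add(Mul(K, K), E)), -1))) = Add(Rational(-5, 2), Mul(Add(-1, E), Pow(Add(8, Add(Pow(K, 2), E)), -1))) = Add(Rational(-5, 2), Mul(Add(-1, E), Pow(Add(8, Add(E, Pow(K, 2))), -1))) = Add(Rational(-5, 2), Mul(Add(-1, E), Pow(Add(8, E, Pow(K, 2)), -1))) = Add(Rational(-5, 2), Mul(Pow(Add(8, E, Pow(K, 2)), -1), Add(-1, E))))
N = Rational(15315, 136) (N = Mul(-9, Mul(5, Mul(Rational(1, 2), Pow(Add(8, Mul(-24, 0), Pow(-20, 2)), -1), Add(-42, Mul(-5, Pow(-20, 2)), Mul(-3, Mul(-24, 0)))))) = Mul(-9, Mul(5, Mul(Rational(1, 2), Pow(Add(8, 0, 400), -1), Add(-42, Mul(-5, 400), Mul(-3, 0))))) = Mul(-9, Mul(5, Mul(Rational(1, 2), Pow(408, -1), Add(-42, -2000, 0)))) = Mul(-9, Mul(5, Mul(Rational(1, 2), Rational(1, 408), -2042))) = Mul(-9, Mul(5, Rational(-1021, 408))) = Mul(-9, Rational(-5105, 408)) = Rational(15315, 136) ≈ 112.61)
Mul(N, -492) = Mul(Rational(15315, 136), -492) = Rational(-1883745, 34)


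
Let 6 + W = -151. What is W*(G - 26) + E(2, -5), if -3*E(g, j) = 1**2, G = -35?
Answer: 28730/3 ≈ 9576.7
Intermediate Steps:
W = -157 (W = -6 - 151 = -157)
E(g, j) = -1/3 (E(g, j) = -1/3*1**2 = -1/3*1 = -1/3)
W*(G - 26) + E(2, -5) = -157*(-35 - 26) - 1/3 = -157*(-61) - 1/3 = 9577 - 1/3 = 28730/3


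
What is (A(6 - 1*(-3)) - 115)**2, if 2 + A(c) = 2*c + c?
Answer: 8100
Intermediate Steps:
A(c) = -2 + 3*c (A(c) = -2 + (2*c + c) = -2 + 3*c)
(A(6 - 1*(-3)) - 115)**2 = ((-2 + 3*(6 - 1*(-3))) - 115)**2 = ((-2 + 3*(6 + 3)) - 115)**2 = ((-2 + 3*9) - 115)**2 = ((-2 + 27) - 115)**2 = (25 - 115)**2 = (-90)**2 = 8100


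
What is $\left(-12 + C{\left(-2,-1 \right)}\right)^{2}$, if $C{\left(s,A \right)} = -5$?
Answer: $289$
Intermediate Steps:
$\left(-12 + C{\left(-2,-1 \right)}\right)^{2} = \left(-12 - 5\right)^{2} = \left(-17\right)^{2} = 289$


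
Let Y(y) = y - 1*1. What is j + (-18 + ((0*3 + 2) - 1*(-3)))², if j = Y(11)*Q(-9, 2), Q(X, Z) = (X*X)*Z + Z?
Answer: 1809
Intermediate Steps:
Y(y) = -1 + y (Y(y) = y - 1 = -1 + y)
Q(X, Z) = Z + Z*X² (Q(X, Z) = X²*Z + Z = Z*X² + Z = Z + Z*X²)
j = 1640 (j = (-1 + 11)*(2*(1 + (-9)²)) = 10*(2*(1 + 81)) = 10*(2*82) = 10*164 = 1640)
j + (-18 + ((0*3 + 2) - 1*(-3)))² = 1640 + (-18 + ((0*3 + 2) - 1*(-3)))² = 1640 + (-18 + ((0 + 2) + 3))² = 1640 + (-18 + (2 + 3))² = 1640 + (-18 + 5)² = 1640 + (-13)² = 1640 + 169 = 1809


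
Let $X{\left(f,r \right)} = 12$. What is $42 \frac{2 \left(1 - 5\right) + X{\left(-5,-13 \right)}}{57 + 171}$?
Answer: $\frac{14}{19} \approx 0.73684$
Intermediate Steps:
$42 \frac{2 \left(1 - 5\right) + X{\left(-5,-13 \right)}}{57 + 171} = 42 \frac{2 \left(1 - 5\right) + 12}{57 + 171} = 42 \frac{2 \left(-4\right) + 12}{228} = 42 \left(-8 + 12\right) \frac{1}{228} = 42 \cdot 4 \cdot \frac{1}{228} = 42 \cdot \frac{1}{57} = \frac{14}{19}$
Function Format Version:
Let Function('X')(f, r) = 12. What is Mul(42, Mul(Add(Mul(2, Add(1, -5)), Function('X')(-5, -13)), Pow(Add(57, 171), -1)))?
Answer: Rational(14, 19) ≈ 0.73684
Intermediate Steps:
Mul(42, Mul(Add(Mul(2, Add(1, -5)), Function('X')(-5, -13)), Pow(Add(57, 171), -1))) = Mul(42, Mul(Add(Mul(2, Add(1, -5)), 12), Pow(Add(57, 171), -1))) = Mul(42, Mul(Add(Mul(2, -4), 12), Pow(228, -1))) = Mul(42, Mul(Add(-8, 12), Rational(1, 228))) = Mul(42, Mul(4, Rational(1, 228))) = Mul(42, Rational(1, 57)) = Rational(14, 19)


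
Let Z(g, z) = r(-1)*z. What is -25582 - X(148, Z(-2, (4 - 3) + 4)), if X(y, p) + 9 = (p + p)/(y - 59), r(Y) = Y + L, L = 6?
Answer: -2276047/89 ≈ -25574.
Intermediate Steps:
r(Y) = 6 + Y (r(Y) = Y + 6 = 6 + Y)
Z(g, z) = 5*z (Z(g, z) = (6 - 1)*z = 5*z)
X(y, p) = -9 + 2*p/(-59 + y) (X(y, p) = -9 + (p + p)/(y - 59) = -9 + (2*p)/(-59 + y) = -9 + 2*p/(-59 + y))
-25582 - X(148, Z(-2, (4 - 3) + 4)) = -25582 - (531 - 9*148 + 2*(5*((4 - 3) + 4)))/(-59 + 148) = -25582 - (531 - 1332 + 2*(5*(1 + 4)))/89 = -25582 - (531 - 1332 + 2*(5*5))/89 = -25582 - (531 - 1332 + 2*25)/89 = -25582 - (531 - 1332 + 50)/89 = -25582 - (-751)/89 = -25582 - 1*(-751/89) = -25582 + 751/89 = -2276047/89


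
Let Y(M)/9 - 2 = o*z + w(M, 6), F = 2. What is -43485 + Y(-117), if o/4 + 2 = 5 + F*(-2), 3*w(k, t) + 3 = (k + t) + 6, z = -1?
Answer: -43755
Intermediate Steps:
w(k, t) = 1 + k/3 + t/3 (w(k, t) = -1 + ((k + t) + 6)/3 = -1 + (6 + k + t)/3 = -1 + (2 + k/3 + t/3) = 1 + k/3 + t/3)
o = -4 (o = -8 + 4*(5 + 2*(-2)) = -8 + 4*(5 - 4) = -8 + 4*1 = -8 + 4 = -4)
Y(M) = 81 + 3*M (Y(M) = 18 + 9*(-4*(-1) + (1 + M/3 + (⅓)*6)) = 18 + 9*(4 + (1 + M/3 + 2)) = 18 + 9*(4 + (3 + M/3)) = 18 + 9*(7 + M/3) = 18 + (63 + 3*M) = 81 + 3*M)
-43485 + Y(-117) = -43485 + (81 + 3*(-117)) = -43485 + (81 - 351) = -43485 - 270 = -43755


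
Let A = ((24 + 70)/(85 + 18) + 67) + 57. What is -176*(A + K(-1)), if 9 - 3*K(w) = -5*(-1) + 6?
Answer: -6756992/309 ≈ -21867.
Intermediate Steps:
A = 12866/103 (A = (94/103 + 67) + 57 = 6995/103 + 57 = 12866/103 ≈ 124.91)
K(w) = -⅔ (K(w) = 3 - (-5*(-1) + 6)/3 = 3 - (5 + 6)/3 = 3 - ⅓*11 = 3 - 11/3 = -⅔)
-176*(A + K(-1)) = -176*(12866/103 - ⅔) = -176*38392/309 = -6756992/309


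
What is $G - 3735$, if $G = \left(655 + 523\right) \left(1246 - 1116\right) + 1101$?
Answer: $150506$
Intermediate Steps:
$G = 154241$ ($G = 1178 \cdot 130 + 1101 = 153140 + 1101 = 154241$)
$G - 3735 = 154241 - 3735 = 150506$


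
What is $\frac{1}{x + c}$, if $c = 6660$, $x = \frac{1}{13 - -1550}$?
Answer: $\frac{1563}{10409581} \approx 0.00015015$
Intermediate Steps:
$x = \frac{1}{1563}$ ($x = \frac{1}{13 + 1550} = \frac{1}{1563} \approx 0.0006398$)
$\frac{1}{x + c} = \frac{1}{\frac{1}{1563} + 6660} = \frac{1}{\frac{10409581}{1563}} = \frac{1563}{10409581}$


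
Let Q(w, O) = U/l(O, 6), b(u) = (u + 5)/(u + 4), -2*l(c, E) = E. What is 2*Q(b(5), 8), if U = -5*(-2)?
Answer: -20/3 ≈ -6.6667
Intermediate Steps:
l(c, E) = -E/2
U = 10
b(u) = (5 + u)/(4 + u)
Q(w, O) = -10/3 (Q(w, O) = 10/((-½*6)) = 10/(-3) = 10*(-⅓) = -10/3)
2*Q(b(5), 8) = 2*(-10/3) = -20/3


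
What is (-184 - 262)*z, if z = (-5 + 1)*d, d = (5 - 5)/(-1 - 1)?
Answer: 0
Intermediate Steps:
d = 0 (d = 0/(-2) = 0*(-1/2) = 0)
z = 0 (z = (-5 + 1)*0 = -4*0 = 0)
(-184 - 262)*z = (-184 - 262)*0 = -446*0 = 0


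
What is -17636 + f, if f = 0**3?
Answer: -17636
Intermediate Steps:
f = 0
-17636 + f = -17636 + 0 = -17636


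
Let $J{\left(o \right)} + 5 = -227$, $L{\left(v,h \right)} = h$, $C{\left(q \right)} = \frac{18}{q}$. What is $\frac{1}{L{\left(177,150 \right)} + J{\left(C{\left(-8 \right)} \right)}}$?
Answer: $- \frac{1}{82} \approx -0.012195$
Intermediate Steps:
$J{\left(o \right)} = -232$ ($J{\left(o \right)} = -5 - 227 = -232$)
$\frac{1}{L{\left(177,150 \right)} + J{\left(C{\left(-8 \right)} \right)}} = \frac{1}{150 - 232} = \frac{1}{-82} = - \frac{1}{82}$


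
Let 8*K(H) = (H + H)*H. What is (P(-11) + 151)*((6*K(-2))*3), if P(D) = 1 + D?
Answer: 2538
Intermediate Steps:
K(H) = H²/4 (K(H) = ((H + H)*H)/8 = ((2*H)*H)/8 = (2*H²)/8 = H²/4)
(P(-11) + 151)*((6*K(-2))*3) = ((1 - 11) + 151)*((6*((¼)*(-2)²))*3) = (-10 + 151)*((6*((¼)*4))*3) = 141*((6*1)*3) = 141*(6*3) = 141*18 = 2538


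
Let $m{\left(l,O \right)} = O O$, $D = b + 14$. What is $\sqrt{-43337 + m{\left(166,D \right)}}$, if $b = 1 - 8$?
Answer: $2 i \sqrt{10822} \approx 208.06 i$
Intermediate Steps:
$b = -7$
$D = 7$ ($D = -7 + 14 = 7$)
$m{\left(l,O \right)} = O^{2}$
$\sqrt{-43337 + m{\left(166,D \right)}} = \sqrt{-43337 + 7^{2}} = \sqrt{-43337 + 49} = \sqrt{-43288} = 2 i \sqrt{10822}$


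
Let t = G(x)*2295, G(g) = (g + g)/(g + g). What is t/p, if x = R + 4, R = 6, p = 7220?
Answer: 459/1444 ≈ 0.31787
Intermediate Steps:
x = 10 (x = 6 + 4 = 10)
G(g) = 1 (G(g) = (2*g)/((2*g)) = (2*g)*(1/(2*g)) = 1)
t = 2295 (t = 1*2295 = 2295)
t/p = 2295/7220 = 2295*(1/7220) = 459/1444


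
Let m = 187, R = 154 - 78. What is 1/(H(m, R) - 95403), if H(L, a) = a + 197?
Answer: -1/95130 ≈ -1.0512e-5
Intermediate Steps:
R = 76
H(L, a) = 197 + a
1/(H(m, R) - 95403) = 1/((197 + 76) - 95403) = 1/(273 - 95403) = 1/(-95130) = -1/95130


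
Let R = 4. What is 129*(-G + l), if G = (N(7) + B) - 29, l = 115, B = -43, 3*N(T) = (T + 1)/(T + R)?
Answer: 265009/11 ≈ 24092.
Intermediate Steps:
N(T) = (1 + T)/(3*(4 + T)) (N(T) = ((T + 1)/(T + 4))/3 = ((1 + T)/(4 + T))/3 = (1 + T)/(3*(4 + T)))
G = -2368/33 (G = ((1 + 7)/(3*(4 + 7)) - 43) - 29 = ((⅓)*8/11 - 43) - 29 = ((⅓)*(1/11)*8 - 43) - 29 = (8/33 - 43) - 29 = -1411/33 - 29 = -2368/33 ≈ -71.758)
129*(-G + l) = 129*(-1*(-2368/33) + 115) = 129*(2368/33 + 115) = 129*(6163/33) = 265009/11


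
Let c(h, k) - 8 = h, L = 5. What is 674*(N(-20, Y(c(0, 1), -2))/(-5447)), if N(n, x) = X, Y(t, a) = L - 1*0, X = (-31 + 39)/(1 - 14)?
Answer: 5392/70811 ≈ 0.076146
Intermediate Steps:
c(h, k) = 8 + h
X = -8/13 (X = 8/(-13) = 8*(-1/13) = -8/13 ≈ -0.61539)
Y(t, a) = 5 (Y(t, a) = 5 - 1*0 = 5 + 0 = 5)
N(n, x) = -8/13
674*(N(-20, Y(c(0, 1), -2))/(-5447)) = 674*(-8/13/(-5447)) = 674*(-8/13*(-1/5447)) = 674*(8/70811) = 5392/70811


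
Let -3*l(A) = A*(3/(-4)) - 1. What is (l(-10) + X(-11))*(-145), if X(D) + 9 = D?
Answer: 19285/6 ≈ 3214.2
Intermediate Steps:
X(D) = -9 + D
l(A) = 1/3 + A/4 (l(A) = -(A*(3/(-4)) - 1)/3 = -(A*(3*(-1/4)) - 1)/3 = -(A*(-3/4) - 1)/3 = -(-3*A/4 - 1)/3 = -(-1 - 3*A/4)/3 = 1/3 + A/4)
(l(-10) + X(-11))*(-145) = ((1/3 + (1/4)*(-10)) + (-9 - 11))*(-145) = ((1/3 - 5/2) - 20)*(-145) = (-13/6 - 20)*(-145) = -133/6*(-145) = 19285/6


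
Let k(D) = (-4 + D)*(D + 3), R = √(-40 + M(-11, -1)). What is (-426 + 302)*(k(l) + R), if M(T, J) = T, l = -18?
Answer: -40920 - 124*I*√51 ≈ -40920.0 - 885.54*I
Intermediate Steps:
R = I*√51 (R = √(-40 - 11) = √(-51) = I*√51 ≈ 7.1414*I)
k(D) = (-4 + D)*(3 + D)
(-426 + 302)*(k(l) + R) = (-426 + 302)*((-12 + (-18)² - 1*(-18)) + I*√51) = -124*((-12 + 324 + 18) + I*√51) = -124*(330 + I*√51) = -40920 - 124*I*√51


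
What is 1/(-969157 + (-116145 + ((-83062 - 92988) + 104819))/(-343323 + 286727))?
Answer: -14149/13712555549 ≈ -1.0318e-6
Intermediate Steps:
1/(-969157 + (-116145 + ((-83062 - 92988) + 104819))/(-343323 + 286727)) = 1/(-969157 + (-116145 + (-176050 + 104819))/(-56596)) = 1/(-969157 + (-116145 - 71231)*(-1/56596)) = 1/(-969157 - 187376*(-1/56596)) = 1/(-969157 + 46844/14149) = 1/(-13712555549/14149) = -14149/13712555549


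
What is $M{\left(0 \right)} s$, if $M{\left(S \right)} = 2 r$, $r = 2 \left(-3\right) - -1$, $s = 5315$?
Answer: $-53150$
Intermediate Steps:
$r = -5$ ($r = -6 + \left(-1 + 2\right) = -6 + 1 = -5$)
$M{\left(S \right)} = -10$ ($M{\left(S \right)} = 2 \left(-5\right) = -10$)
$M{\left(0 \right)} s = \left(-10\right) 5315 = -53150$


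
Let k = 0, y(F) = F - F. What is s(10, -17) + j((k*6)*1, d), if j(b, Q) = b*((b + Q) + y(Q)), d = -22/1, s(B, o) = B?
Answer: 10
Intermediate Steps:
y(F) = 0
d = -22 (d = -22*1 = -22)
j(b, Q) = b*(Q + b) (j(b, Q) = b*((b + Q) + 0) = b*((Q + b) + 0) = b*(Q + b))
s(10, -17) + j((k*6)*1, d) = 10 + ((0*6)*1)*(-22 + (0*6)*1) = 10 + (0*1)*(-22 + 0*1) = 10 + 0*(-22 + 0) = 10 + 0*(-22) = 10 + 0 = 10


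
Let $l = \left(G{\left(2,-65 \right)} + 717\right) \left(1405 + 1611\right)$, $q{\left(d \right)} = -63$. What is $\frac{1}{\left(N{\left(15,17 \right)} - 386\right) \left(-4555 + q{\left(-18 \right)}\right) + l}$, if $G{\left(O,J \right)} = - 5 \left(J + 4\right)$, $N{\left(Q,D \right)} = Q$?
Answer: $\frac{1}{4795630} \approx 2.0852 \cdot 10^{-7}$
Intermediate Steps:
$G{\left(O,J \right)} = -20 - 5 J$ ($G{\left(O,J \right)} = - 5 \left(4 + J\right) = -20 - 5 J$)
$l = 3082352$ ($l = \left(\left(-20 - -325\right) + 717\right) \left(1405 + 1611\right) = \left(\left(-20 + 325\right) + 717\right) 3016 = \left(305 + 717\right) 3016 = 1022 \cdot 3016 = 3082352$)
$\frac{1}{\left(N{\left(15,17 \right)} - 386\right) \left(-4555 + q{\left(-18 \right)}\right) + l} = \frac{1}{\left(15 - 386\right) \left(-4555 - 63\right) + 3082352} = \frac{1}{\left(-371\right) \left(-4618\right) + 3082352} = \frac{1}{1713278 + 3082352} = \frac{1}{4795630}$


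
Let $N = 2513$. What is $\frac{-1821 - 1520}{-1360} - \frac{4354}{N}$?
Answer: $\frac{353499}{488240} \approx 0.72403$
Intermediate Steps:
$\frac{-1821 - 1520}{-1360} - \frac{4354}{N} = \frac{-1821 - 1520}{-1360} - \frac{4354}{2513} = \left(-1821 - 1520\right) \left(- \frac{1}{1360}\right) - \frac{622}{359} = \left(-3341\right) \left(- \frac{1}{1360}\right) - \frac{622}{359} = \frac{3341}{1360} - \frac{622}{359} = \frac{353499}{488240}$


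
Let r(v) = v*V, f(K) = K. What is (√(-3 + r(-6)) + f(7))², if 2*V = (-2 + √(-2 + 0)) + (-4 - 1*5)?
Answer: (7 + √3*√(10 - I*√2))² ≈ 155.87 - 9.6514*I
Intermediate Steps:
V = -11/2 + I*√2/2 (V = ((-2 + √(-2 + 0)) + (-4 - 1*5))/2 = ((-2 + √(-2)) + (-4 - 5))/2 = ((-2 + I*√2) - 9)/2 = (-11 + I*√2)/2 = -11/2 + I*√2/2 ≈ -5.5 + 0.70711*I)
r(v) = v*(-11/2 + I*√2/2)
(√(-3 + r(-6)) + f(7))² = (√(-3 + (½)*(-6)*(-11 + I*√2)) + 7)² = (√(-3 + (33 - 3*I*√2)) + 7)² = (√(30 - 3*I*√2) + 7)² = (7 + √(30 - 3*I*√2))²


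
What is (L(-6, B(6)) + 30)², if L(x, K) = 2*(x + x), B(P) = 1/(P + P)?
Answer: 36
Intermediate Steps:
B(P) = 1/(2*P)
L(x, K) = 4*x (L(x, K) = 2*(2*x) = 4*x)
(L(-6, B(6)) + 30)² = (4*(-6) + 30)² = (-24 + 30)² = 6² = 36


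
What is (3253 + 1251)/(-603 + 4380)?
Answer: 4504/3777 ≈ 1.1925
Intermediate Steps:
(3253 + 1251)/(-603 + 4380) = 4504/3777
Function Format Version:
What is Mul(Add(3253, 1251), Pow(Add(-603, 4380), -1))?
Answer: Rational(4504, 3777) ≈ 1.1925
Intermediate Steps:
Mul(Add(3253, 1251), Pow(Add(-603, 4380), -1)) = Mul(4504, Pow(3777, -1)) = Mul(4504, Rational(1, 3777)) = Rational(4504, 3777)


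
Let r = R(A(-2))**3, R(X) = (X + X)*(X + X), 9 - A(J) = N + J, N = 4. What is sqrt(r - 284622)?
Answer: sqrt(7244914) ≈ 2691.6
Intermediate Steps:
A(J) = 5 - J (A(J) = 9 - (4 + J) = 9 + (-4 - J) = 5 - J)
R(X) = 4*X**2 (R(X) = (2*X)*(2*X) = 4*X**2)
r = 7529536 (r = (4*(5 - 1*(-2))**2)**3 = (4*(5 + 2)**2)**3 = (4*7**2)**3 = (4*49)**3 = 196**3 = 7529536)
sqrt(r - 284622) = sqrt(7529536 - 284622) = sqrt(7244914)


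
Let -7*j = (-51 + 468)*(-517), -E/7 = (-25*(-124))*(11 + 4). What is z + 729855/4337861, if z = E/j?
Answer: -294741441785/28339245913 ≈ -10.400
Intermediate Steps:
E = -325500 (E = -7*(-25*(-124))*(11 + 4) = -21700*15 = -7*46500 = -325500)
j = 215589/7 (j = -(-51 + 468)*(-517)/7 = -417*(-517)/7 = -1/7*(-215589) = 215589/7 ≈ 30798.)
z = -759500/71863 (z = -325500/215589/7 = -325500*7/215589 = -759500/71863 ≈ -10.569)
z + 729855/4337861 = -759500/71863 + 729855/4337861 = -294741441785/28339245913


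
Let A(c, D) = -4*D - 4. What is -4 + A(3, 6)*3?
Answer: -88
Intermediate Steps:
A(c, D) = -4 - 4*D
-4 + A(3, 6)*3 = -4 + (-4 - 4*6)*3 = -4 + (-4 - 24)*3 = -4 - 28*3 = -4 - 84 = -88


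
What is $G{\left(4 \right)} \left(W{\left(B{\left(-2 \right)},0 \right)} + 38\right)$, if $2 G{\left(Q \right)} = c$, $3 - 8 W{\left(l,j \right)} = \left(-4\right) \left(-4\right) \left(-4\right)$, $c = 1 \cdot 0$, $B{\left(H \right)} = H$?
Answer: $0$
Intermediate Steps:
$c = 0$
$W{\left(l,j \right)} = \frac{67}{8}$ ($W{\left(l,j \right)} = \frac{3}{8} - \frac{\left(-4\right) \left(-4\right) \left(-4\right)}{8} = \frac{3}{8} - \frac{16 \left(-4\right)}{8} = \frac{3}{8} - -8 = \frac{3}{8} + 8 = \frac{67}{8}$)
$G{\left(Q \right)} = 0$ ($G{\left(Q \right)} = \frac{1}{2} \cdot 0 = 0$)
$G{\left(4 \right)} \left(W{\left(B{\left(-2 \right)},0 \right)} + 38\right) = 0 \left(\frac{67}{8} + 38\right) = 0 \cdot \frac{371}{8} = 0$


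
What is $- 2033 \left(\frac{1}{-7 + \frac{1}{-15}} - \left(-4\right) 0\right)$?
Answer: $\frac{30495}{106} \approx 287.69$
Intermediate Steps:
$- 2033 \left(\frac{1}{-7 + \frac{1}{-15}} - \left(-4\right) 0\right) = - 2033 \left(\frac{1}{-7 - \frac{1}{15}} - 0\right) = - 2033 \left(\frac{1}{- \frac{106}{15}} + 0\right) = - 2033 \left(- \frac{15}{106} + 0\right) = \left(-2033\right) \left(- \frac{15}{106}\right) = \frac{30495}{106}$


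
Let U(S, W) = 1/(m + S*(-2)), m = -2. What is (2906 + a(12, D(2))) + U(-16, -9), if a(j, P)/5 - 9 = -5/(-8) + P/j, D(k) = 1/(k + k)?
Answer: 236341/80 ≈ 2954.3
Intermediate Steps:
D(k) = 1/(2*k)
a(j, P) = 385/8 + 5*P/j (a(j, P) = 45 + 5*(-5/(-8) + P/j) = 45 + 5*(-5*(-⅛) + P/j) = 45 + 5*(5/8 + P/j) = 45 + (25/8 + 5*P/j) = 385/8 + 5*P/j)
U(S, W) = 1/(-2 - 2*S) (U(S, W) = 1/(-2 + S*(-2)) = 1/(-2 - 2*S))
(2906 + a(12, D(2))) + U(-16, -9) = (2906 + (385/8 + 5*((½)/2)/12)) - 1/(2 + 2*(-16)) = (2906 + (385/8 + 5*((½)*(½))*(1/12))) - 1/(2 - 32) = (2906 + (385/8 + 5*(¼)*(1/12))) - 1/(-30) = (2906 + (385/8 + 5/48)) - 1*(-1/30) = (2906 + 2315/48) + 1/30 = 141803/48 + 1/30 = 236341/80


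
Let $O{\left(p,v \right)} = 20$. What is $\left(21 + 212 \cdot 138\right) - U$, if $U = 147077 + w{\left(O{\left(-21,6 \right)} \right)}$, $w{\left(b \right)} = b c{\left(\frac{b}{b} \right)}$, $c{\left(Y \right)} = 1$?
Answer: $-117820$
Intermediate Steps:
$w{\left(b \right)} = b$ ($w{\left(b \right)} = b 1 = b$)
$U = 147097$ ($U = 147077 + 20 = 147097$)
$\left(21 + 212 \cdot 138\right) - U = \left(21 + 212 \cdot 138\right) - 147097 = \left(21 + 29256\right) - 147097 = 29277 - 147097 = -117820$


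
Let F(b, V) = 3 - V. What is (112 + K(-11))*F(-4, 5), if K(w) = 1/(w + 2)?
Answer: -2014/9 ≈ -223.78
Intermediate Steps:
K(w) = 1/(2 + w)
(112 + K(-11))*F(-4, 5) = (112 + 1/(2 - 11))*(3 - 1*5) = (112 + 1/(-9))*(3 - 5) = (112 - 1/9)*(-2) = (1007/9)*(-2) = -2014/9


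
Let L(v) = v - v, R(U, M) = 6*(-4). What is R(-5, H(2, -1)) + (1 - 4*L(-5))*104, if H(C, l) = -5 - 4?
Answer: 80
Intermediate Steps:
H(C, l) = -9
R(U, M) = -24
L(v) = 0
R(-5, H(2, -1)) + (1 - 4*L(-5))*104 = -24 + (1 - 4*0)*104 = -24 + (1 + 0)*104 = -24 + 1*104 = -24 + 104 = 80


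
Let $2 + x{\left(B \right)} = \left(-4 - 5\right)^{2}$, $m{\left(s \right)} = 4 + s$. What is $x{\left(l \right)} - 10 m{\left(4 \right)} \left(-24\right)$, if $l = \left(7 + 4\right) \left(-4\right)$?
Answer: $1999$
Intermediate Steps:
$l = -44$ ($l = 11 \left(-4\right) = -44$)
$x{\left(B \right)} = 79$ ($x{\left(B \right)} = -2 + \left(-4 - 5\right)^{2} = -2 + \left(-9\right)^{2} = -2 + 81 = 79$)
$x{\left(l \right)} - 10 m{\left(4 \right)} \left(-24\right) = 79 - 10 \left(4 + 4\right) \left(-24\right) = 79 - 10 \cdot 8 \left(-24\right) = 79 - 80 \left(-24\right) = 79 - -1920 = 79 + 1920 = 1999$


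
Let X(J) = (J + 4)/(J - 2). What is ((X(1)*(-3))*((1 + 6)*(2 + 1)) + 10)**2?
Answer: 105625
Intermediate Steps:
X(J) = (4 + J)/(-2 + J)
((X(1)*(-3))*((1 + 6)*(2 + 1)) + 10)**2 = ((((4 + 1)/(-2 + 1))*(-3))*((1 + 6)*(2 + 1)) + 10)**2 = (((5/(-1))*(-3))*(7*3) + 10)**2 = ((-1*5*(-3))*21 + 10)**2 = (-5*(-3)*21 + 10)**2 = (15*21 + 10)**2 = (315 + 10)**2 = 325**2 = 105625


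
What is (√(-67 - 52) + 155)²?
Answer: (155 + I*√119)² ≈ 23906.0 + 3381.7*I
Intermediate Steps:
(√(-67 - 52) + 155)² = (√(-119) + 155)² = (I*√119 + 155)² = (155 + I*√119)²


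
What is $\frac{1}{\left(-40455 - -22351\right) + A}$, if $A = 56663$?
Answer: $\frac{1}{38559} \approx 2.5934 \cdot 10^{-5}$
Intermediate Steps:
$\frac{1}{\left(-40455 - -22351\right) + A} = \frac{1}{\left(-40455 - -22351\right) + 56663} = \frac{1}{\left(-40455 + 22351\right) + 56663} = \frac{1}{-18104 + 56663} = \frac{1}{38559}$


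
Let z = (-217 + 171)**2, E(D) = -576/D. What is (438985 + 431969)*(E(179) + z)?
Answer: 329384351352/179 ≈ 1.8401e+9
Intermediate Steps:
z = 2116 (z = (-46)**2 = 2116)
(438985 + 431969)*(E(179) + z) = (438985 + 431969)*(-576/179 + 2116) = 870954*(-576*1/179 + 2116) = 870954*(-576/179 + 2116) = 870954*(378188/179) = 329384351352/179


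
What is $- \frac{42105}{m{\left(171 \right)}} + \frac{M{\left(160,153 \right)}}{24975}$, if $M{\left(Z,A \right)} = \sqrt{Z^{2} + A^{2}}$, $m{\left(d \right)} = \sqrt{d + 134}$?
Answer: $- \frac{8421 \sqrt{305}}{61} + \frac{\sqrt{49009}}{24975} \approx -2410.9$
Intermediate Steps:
$m{\left(d \right)} = \sqrt{134 + d}$
$M{\left(Z,A \right)} = \sqrt{A^{2} + Z^{2}}$
$- \frac{42105}{m{\left(171 \right)}} + \frac{M{\left(160,153 \right)}}{24975} = - \frac{42105}{\sqrt{134 + 171}} + \frac{\sqrt{153^{2} + 160^{2}}}{24975} = - \frac{42105}{\sqrt{305}} + \sqrt{23409 + 25600} \cdot \frac{1}{24975} = - 42105 \frac{\sqrt{305}}{305} + \sqrt{49009} \cdot \frac{1}{24975} = - \frac{8421 \sqrt{305}}{61} + \frac{\sqrt{49009}}{24975}$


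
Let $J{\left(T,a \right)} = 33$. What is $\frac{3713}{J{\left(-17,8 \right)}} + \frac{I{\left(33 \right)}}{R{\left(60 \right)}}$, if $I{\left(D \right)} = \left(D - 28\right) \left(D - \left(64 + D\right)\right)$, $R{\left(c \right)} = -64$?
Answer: $\frac{3878}{33} \approx 117.52$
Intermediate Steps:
$I{\left(D \right)} = 1792 - 64 D$ ($I{\left(D \right)} = \left(-28 + D\right) \left(-64\right) = 1792 - 64 D$)
$\frac{3713}{J{\left(-17,8 \right)}} + \frac{I{\left(33 \right)}}{R{\left(60 \right)}} = \frac{3713}{33} + \frac{1792 - 2112}{-64} = 3713 \cdot \frac{1}{33} + \left(1792 - 2112\right) \left(- \frac{1}{64}\right) = \frac{3713}{33} - -5 = \frac{3713}{33} + 5 = \frac{3878}{33}$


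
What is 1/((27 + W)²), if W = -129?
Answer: 1/10404 ≈ 9.6117e-5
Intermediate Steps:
1/((27 + W)²) = 1/((27 - 129)²) = 1/((-102)²) = 1/10404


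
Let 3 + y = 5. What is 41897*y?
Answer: 83794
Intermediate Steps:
y = 2 (y = -3 + 5 = 2)
41897*y = 41897*2 = 83794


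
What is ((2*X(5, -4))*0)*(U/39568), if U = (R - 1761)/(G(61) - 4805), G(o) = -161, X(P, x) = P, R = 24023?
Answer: 0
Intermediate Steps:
U = -11131/2483 (U = (24023 - 1761)/(-161 - 4805) = 22262/(-4966) = 22262*(-1/4966) = -11131/2483 ≈ -4.4829)
((2*X(5, -4))*0)*(U/39568) = ((2*5)*0)*(-11131/2483/39568) = (10*0)*(-11131/2483*1/39568) = 0*(-11131/98247344) = 0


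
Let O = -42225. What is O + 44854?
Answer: 2629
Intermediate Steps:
O + 44854 = -42225 + 44854 = 2629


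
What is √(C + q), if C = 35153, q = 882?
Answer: √36035 ≈ 189.83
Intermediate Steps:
√(C + q) = √(35153 + 882) = √36035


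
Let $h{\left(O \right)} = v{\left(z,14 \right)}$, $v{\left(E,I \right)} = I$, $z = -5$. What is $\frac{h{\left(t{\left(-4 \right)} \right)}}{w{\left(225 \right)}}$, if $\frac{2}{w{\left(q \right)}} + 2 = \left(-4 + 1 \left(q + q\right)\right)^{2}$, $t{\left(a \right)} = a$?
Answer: $1392398$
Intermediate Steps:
$w{\left(q \right)} = \frac{2}{-2 + \left(-4 + 2 q\right)^{2}}$ ($w{\left(q \right)} = \frac{2}{-2 + \left(-4 + 1 \left(q + q\right)\right)^{2}} = \frac{2}{-2 + \left(-4 + 1 \cdot 2 q\right)^{2}} = \frac{2}{-2 + \left(-4 + 2 q\right)^{2}}$)
$h{\left(O \right)} = 14$
$\frac{h{\left(t{\left(-4 \right)} \right)}}{w{\left(225 \right)}} = \frac{14}{\frac{1}{-1 + 2 \left(-2 + 225\right)^{2}}} = \frac{14}{\frac{1}{-1 + 2 \cdot 223^{2}}} = \frac{14}{\frac{1}{-1 + 2 \cdot 49729}} = \frac{14}{\frac{1}{-1 + 99458}} = \frac{14}{\frac{1}{99457}} = 14 \frac{1}{\frac{1}{99457}} = 14 \cdot 99457 = 1392398$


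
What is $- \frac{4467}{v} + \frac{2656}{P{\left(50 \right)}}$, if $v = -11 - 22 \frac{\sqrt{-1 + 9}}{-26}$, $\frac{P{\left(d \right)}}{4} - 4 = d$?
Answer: $\frac{20970893}{47817} + \frac{116142 \sqrt{2}}{1771} \approx 531.31$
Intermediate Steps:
$P{\left(d \right)} = 16 + 4 d$
$v = -11 + \frac{22 \sqrt{2}}{13}$ ($v = -11 - 22 \sqrt{8} \left(- \frac{1}{26}\right) = -11 - 22 \cdot 2 \sqrt{2} \left(- \frac{1}{26}\right) = -11 - 22 \left(- \frac{\sqrt{2}}{13}\right) = -11 + \frac{22 \sqrt{2}}{13} \approx -8.6067$)
$- \frac{4467}{v} + \frac{2656}{P{\left(50 \right)}} = - \frac{4467}{-11 + \frac{22 \sqrt{2}}{13}} + \frac{2656}{16 + 4 \cdot 50} = - \frac{4467}{-11 + \frac{22 \sqrt{2}}{13}} + \frac{2656}{16 + 200} = - \frac{4467}{-11 + \frac{22 \sqrt{2}}{13}} + \frac{2656}{216} = - \frac{4467}{-11 + \frac{22 \sqrt{2}}{13}} + 2656 \cdot \frac{1}{216} = - \frac{4467}{-11 + \frac{22 \sqrt{2}}{13}} + \frac{332}{27} = \frac{332}{27} - \frac{4467}{-11 + \frac{22 \sqrt{2}}{13}}$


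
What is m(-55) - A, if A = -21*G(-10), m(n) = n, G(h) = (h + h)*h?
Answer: 4145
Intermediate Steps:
G(h) = 2*h**2 (G(h) = (2*h)*h = 2*h**2)
A = -4200 (A = -42*(-10)**2 = -42*100 = -21*200 = -4200)
m(-55) - A = -55 - 1*(-4200) = -55 + 4200 = 4145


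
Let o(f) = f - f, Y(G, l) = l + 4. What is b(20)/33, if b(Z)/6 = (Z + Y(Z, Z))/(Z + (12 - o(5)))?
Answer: ¼ ≈ 0.25000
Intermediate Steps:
Y(G, l) = 4 + l
o(f) = 0
b(Z) = 6*(4 + 2*Z)/(12 + Z) (b(Z) = 6*((Z + (4 + Z))/(Z + (12 - 1*0))) = 6*((4 + 2*Z)/(Z + (12 + 0))) = 6*((4 + 2*Z)/(Z + 12)) = 6*((4 + 2*Z)/(12 + Z)) = 6*(4 + 2*Z)/(12 + Z))
b(20)/33 = (12*(2 + 20)/(12 + 20))/33 = (12*22/32)*(1/33) = (12*(1/32)*22)*(1/33) = (33/4)*(1/33) = ¼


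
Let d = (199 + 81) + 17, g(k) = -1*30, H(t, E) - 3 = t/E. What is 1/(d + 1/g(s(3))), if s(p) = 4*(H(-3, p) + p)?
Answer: 30/8909 ≈ 0.0033674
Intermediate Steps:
H(t, E) = 3 + t/E
s(p) = 12 - 12/p + 4*p (s(p) = 4*((3 - 3/p) + p) = 4*(3 + p - 3/p) = 12 - 12/p + 4*p)
g(k) = -30
d = 297 (d = 280 + 17 = 297)
1/(d + 1/g(s(3))) = 1/(297 + 1/(-30)) = 1/(297 - 1/30) = 1/(8909/30) = 30/8909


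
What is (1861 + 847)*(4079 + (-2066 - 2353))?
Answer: -920720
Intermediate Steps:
(1861 + 847)*(4079 + (-2066 - 2353)) = 2708*(4079 - 4419) = 2708*(-340) = -920720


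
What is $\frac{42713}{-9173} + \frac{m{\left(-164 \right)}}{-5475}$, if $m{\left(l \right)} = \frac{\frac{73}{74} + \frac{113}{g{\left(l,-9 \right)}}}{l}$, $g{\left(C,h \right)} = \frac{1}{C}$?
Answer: $- \frac{570125417767}{121899263160} \approx -4.677$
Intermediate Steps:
$m{\left(l \right)} = \frac{\frac{73}{74} + 113 l}{l}$ ($m{\left(l \right)} = \frac{\frac{73}{74} + \frac{113}{\frac{1}{l}}}{l} = \frac{73 \cdot \frac{1}{74} + 113 l}{l} = \frac{\frac{73}{74} + 113 l}{l}$)
$\frac{42713}{-9173} + \frac{m{\left(-164 \right)}}{-5475} = \frac{42713}{-9173} + \frac{113 + \frac{73}{74 \left(-164\right)}}{-5475} = 42713 \left(- \frac{1}{9173}\right) + \left(113 + \frac{73}{74} \left(- \frac{1}{164}\right)\right) \left(- \frac{1}{5475}\right) = - \frac{42713}{9173} + \left(113 - \frac{73}{12136}\right) \left(- \frac{1}{5475}\right) = - \frac{42713}{9173} + \frac{1371295}{12136} \left(- \frac{1}{5475}\right) = - \frac{42713}{9173} - \frac{274259}{13288920} = - \frac{570125417767}{121899263160}$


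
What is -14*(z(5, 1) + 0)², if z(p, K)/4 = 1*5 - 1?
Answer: -3584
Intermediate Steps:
z(p, K) = 16 (z(p, K) = 4*(1*5 - 1) = 4*(5 - 1) = 4*4 = 16)
-14*(z(5, 1) + 0)² = -14*(16 + 0)² = -14*16² = -14*256 = -3584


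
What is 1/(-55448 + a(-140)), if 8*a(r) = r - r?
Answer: -1/55448 ≈ -1.8035e-5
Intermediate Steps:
a(r) = 0 (a(r) = (r - r)/8 = (⅛)*0 = 0)
1/(-55448 + a(-140)) = 1/(-55448 + 0) = 1/(-55448) = -1/55448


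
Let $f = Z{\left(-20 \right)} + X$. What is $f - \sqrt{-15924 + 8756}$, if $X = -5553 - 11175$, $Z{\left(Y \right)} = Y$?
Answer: $-16748 - 32 i \sqrt{7} \approx -16748.0 - 84.664 i$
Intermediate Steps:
$X = -16728$
$f = -16748$ ($f = -20 - 16728 = -16748$)
$f - \sqrt{-15924 + 8756} = -16748 - \sqrt{-15924 + 8756} = -16748 - \sqrt{-7168} = -16748 - 32 i \sqrt{7}$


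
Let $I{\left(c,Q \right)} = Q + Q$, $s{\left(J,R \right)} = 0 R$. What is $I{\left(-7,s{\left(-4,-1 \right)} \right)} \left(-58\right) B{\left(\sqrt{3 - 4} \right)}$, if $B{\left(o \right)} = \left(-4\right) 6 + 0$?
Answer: $0$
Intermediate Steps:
$s{\left(J,R \right)} = 0$
$B{\left(o \right)} = -24$ ($B{\left(o \right)} = -24 + 0 = -24$)
$I{\left(c,Q \right)} = 2 Q$
$I{\left(-7,s{\left(-4,-1 \right)} \right)} \left(-58\right) B{\left(\sqrt{3 - 4} \right)} = 2 \cdot 0 \left(-58\right) \left(-24\right) = 0 \left(-58\right) \left(-24\right) = 0 \left(-24\right) = 0$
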